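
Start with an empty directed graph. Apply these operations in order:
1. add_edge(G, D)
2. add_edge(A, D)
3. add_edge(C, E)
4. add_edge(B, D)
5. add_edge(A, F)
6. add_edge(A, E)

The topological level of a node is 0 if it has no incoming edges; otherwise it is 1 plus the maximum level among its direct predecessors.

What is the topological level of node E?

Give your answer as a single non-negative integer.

Op 1: add_edge(G, D). Edges now: 1
Op 2: add_edge(A, D). Edges now: 2
Op 3: add_edge(C, E). Edges now: 3
Op 4: add_edge(B, D). Edges now: 4
Op 5: add_edge(A, F). Edges now: 5
Op 6: add_edge(A, E). Edges now: 6
Compute levels (Kahn BFS):
  sources (in-degree 0): A, B, C, G
  process A: level=0
    A->D: in-degree(D)=2, level(D)>=1
    A->E: in-degree(E)=1, level(E)>=1
    A->F: in-degree(F)=0, level(F)=1, enqueue
  process B: level=0
    B->D: in-degree(D)=1, level(D)>=1
  process C: level=0
    C->E: in-degree(E)=0, level(E)=1, enqueue
  process G: level=0
    G->D: in-degree(D)=0, level(D)=1, enqueue
  process F: level=1
  process E: level=1
  process D: level=1
All levels: A:0, B:0, C:0, D:1, E:1, F:1, G:0
level(E) = 1

Answer: 1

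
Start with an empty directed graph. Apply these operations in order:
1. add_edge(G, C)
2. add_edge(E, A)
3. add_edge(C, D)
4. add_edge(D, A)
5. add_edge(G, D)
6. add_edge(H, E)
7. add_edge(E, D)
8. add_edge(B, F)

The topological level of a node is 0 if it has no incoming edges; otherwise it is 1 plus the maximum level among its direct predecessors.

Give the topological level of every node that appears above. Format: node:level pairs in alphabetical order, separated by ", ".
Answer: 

Op 1: add_edge(G, C). Edges now: 1
Op 2: add_edge(E, A). Edges now: 2
Op 3: add_edge(C, D). Edges now: 3
Op 4: add_edge(D, A). Edges now: 4
Op 5: add_edge(G, D). Edges now: 5
Op 6: add_edge(H, E). Edges now: 6
Op 7: add_edge(E, D). Edges now: 7
Op 8: add_edge(B, F). Edges now: 8
Compute levels (Kahn BFS):
  sources (in-degree 0): B, G, H
  process B: level=0
    B->F: in-degree(F)=0, level(F)=1, enqueue
  process G: level=0
    G->C: in-degree(C)=0, level(C)=1, enqueue
    G->D: in-degree(D)=2, level(D)>=1
  process H: level=0
    H->E: in-degree(E)=0, level(E)=1, enqueue
  process F: level=1
  process C: level=1
    C->D: in-degree(D)=1, level(D)>=2
  process E: level=1
    E->A: in-degree(A)=1, level(A)>=2
    E->D: in-degree(D)=0, level(D)=2, enqueue
  process D: level=2
    D->A: in-degree(A)=0, level(A)=3, enqueue
  process A: level=3
All levels: A:3, B:0, C:1, D:2, E:1, F:1, G:0, H:0

Answer: A:3, B:0, C:1, D:2, E:1, F:1, G:0, H:0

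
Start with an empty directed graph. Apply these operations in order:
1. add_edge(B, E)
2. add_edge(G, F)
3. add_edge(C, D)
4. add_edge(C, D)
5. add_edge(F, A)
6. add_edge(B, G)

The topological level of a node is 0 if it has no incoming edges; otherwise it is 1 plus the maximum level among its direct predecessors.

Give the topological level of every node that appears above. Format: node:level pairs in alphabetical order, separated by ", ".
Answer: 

Op 1: add_edge(B, E). Edges now: 1
Op 2: add_edge(G, F). Edges now: 2
Op 3: add_edge(C, D). Edges now: 3
Op 4: add_edge(C, D) (duplicate, no change). Edges now: 3
Op 5: add_edge(F, A). Edges now: 4
Op 6: add_edge(B, G). Edges now: 5
Compute levels (Kahn BFS):
  sources (in-degree 0): B, C
  process B: level=0
    B->E: in-degree(E)=0, level(E)=1, enqueue
    B->G: in-degree(G)=0, level(G)=1, enqueue
  process C: level=0
    C->D: in-degree(D)=0, level(D)=1, enqueue
  process E: level=1
  process G: level=1
    G->F: in-degree(F)=0, level(F)=2, enqueue
  process D: level=1
  process F: level=2
    F->A: in-degree(A)=0, level(A)=3, enqueue
  process A: level=3
All levels: A:3, B:0, C:0, D:1, E:1, F:2, G:1

Answer: A:3, B:0, C:0, D:1, E:1, F:2, G:1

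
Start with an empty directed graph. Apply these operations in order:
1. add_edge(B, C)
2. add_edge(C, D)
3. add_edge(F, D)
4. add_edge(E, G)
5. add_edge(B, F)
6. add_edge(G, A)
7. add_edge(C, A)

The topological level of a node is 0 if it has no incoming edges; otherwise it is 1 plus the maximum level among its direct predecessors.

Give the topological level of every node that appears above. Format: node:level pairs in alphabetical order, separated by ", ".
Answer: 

Op 1: add_edge(B, C). Edges now: 1
Op 2: add_edge(C, D). Edges now: 2
Op 3: add_edge(F, D). Edges now: 3
Op 4: add_edge(E, G). Edges now: 4
Op 5: add_edge(B, F). Edges now: 5
Op 6: add_edge(G, A). Edges now: 6
Op 7: add_edge(C, A). Edges now: 7
Compute levels (Kahn BFS):
  sources (in-degree 0): B, E
  process B: level=0
    B->C: in-degree(C)=0, level(C)=1, enqueue
    B->F: in-degree(F)=0, level(F)=1, enqueue
  process E: level=0
    E->G: in-degree(G)=0, level(G)=1, enqueue
  process C: level=1
    C->A: in-degree(A)=1, level(A)>=2
    C->D: in-degree(D)=1, level(D)>=2
  process F: level=1
    F->D: in-degree(D)=0, level(D)=2, enqueue
  process G: level=1
    G->A: in-degree(A)=0, level(A)=2, enqueue
  process D: level=2
  process A: level=2
All levels: A:2, B:0, C:1, D:2, E:0, F:1, G:1

Answer: A:2, B:0, C:1, D:2, E:0, F:1, G:1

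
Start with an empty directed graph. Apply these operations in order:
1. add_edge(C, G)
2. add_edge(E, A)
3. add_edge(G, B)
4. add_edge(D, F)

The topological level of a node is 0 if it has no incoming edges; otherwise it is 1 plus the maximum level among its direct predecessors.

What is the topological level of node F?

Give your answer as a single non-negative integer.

Answer: 1

Derivation:
Op 1: add_edge(C, G). Edges now: 1
Op 2: add_edge(E, A). Edges now: 2
Op 3: add_edge(G, B). Edges now: 3
Op 4: add_edge(D, F). Edges now: 4
Compute levels (Kahn BFS):
  sources (in-degree 0): C, D, E
  process C: level=0
    C->G: in-degree(G)=0, level(G)=1, enqueue
  process D: level=0
    D->F: in-degree(F)=0, level(F)=1, enqueue
  process E: level=0
    E->A: in-degree(A)=0, level(A)=1, enqueue
  process G: level=1
    G->B: in-degree(B)=0, level(B)=2, enqueue
  process F: level=1
  process A: level=1
  process B: level=2
All levels: A:1, B:2, C:0, D:0, E:0, F:1, G:1
level(F) = 1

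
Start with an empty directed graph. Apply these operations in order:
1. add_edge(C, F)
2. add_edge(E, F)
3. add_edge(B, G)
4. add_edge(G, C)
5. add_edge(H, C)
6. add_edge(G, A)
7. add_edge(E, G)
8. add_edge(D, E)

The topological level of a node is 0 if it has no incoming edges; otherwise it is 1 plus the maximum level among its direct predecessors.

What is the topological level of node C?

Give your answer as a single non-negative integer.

Answer: 3

Derivation:
Op 1: add_edge(C, F). Edges now: 1
Op 2: add_edge(E, F). Edges now: 2
Op 3: add_edge(B, G). Edges now: 3
Op 4: add_edge(G, C). Edges now: 4
Op 5: add_edge(H, C). Edges now: 5
Op 6: add_edge(G, A). Edges now: 6
Op 7: add_edge(E, G). Edges now: 7
Op 8: add_edge(D, E). Edges now: 8
Compute levels (Kahn BFS):
  sources (in-degree 0): B, D, H
  process B: level=0
    B->G: in-degree(G)=1, level(G)>=1
  process D: level=0
    D->E: in-degree(E)=0, level(E)=1, enqueue
  process H: level=0
    H->C: in-degree(C)=1, level(C)>=1
  process E: level=1
    E->F: in-degree(F)=1, level(F)>=2
    E->G: in-degree(G)=0, level(G)=2, enqueue
  process G: level=2
    G->A: in-degree(A)=0, level(A)=3, enqueue
    G->C: in-degree(C)=0, level(C)=3, enqueue
  process A: level=3
  process C: level=3
    C->F: in-degree(F)=0, level(F)=4, enqueue
  process F: level=4
All levels: A:3, B:0, C:3, D:0, E:1, F:4, G:2, H:0
level(C) = 3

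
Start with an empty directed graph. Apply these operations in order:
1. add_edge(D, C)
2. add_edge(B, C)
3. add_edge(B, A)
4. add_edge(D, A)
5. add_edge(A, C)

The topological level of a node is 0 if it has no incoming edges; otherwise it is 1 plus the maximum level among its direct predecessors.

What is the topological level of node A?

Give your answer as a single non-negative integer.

Answer: 1

Derivation:
Op 1: add_edge(D, C). Edges now: 1
Op 2: add_edge(B, C). Edges now: 2
Op 3: add_edge(B, A). Edges now: 3
Op 4: add_edge(D, A). Edges now: 4
Op 5: add_edge(A, C). Edges now: 5
Compute levels (Kahn BFS):
  sources (in-degree 0): B, D
  process B: level=0
    B->A: in-degree(A)=1, level(A)>=1
    B->C: in-degree(C)=2, level(C)>=1
  process D: level=0
    D->A: in-degree(A)=0, level(A)=1, enqueue
    D->C: in-degree(C)=1, level(C)>=1
  process A: level=1
    A->C: in-degree(C)=0, level(C)=2, enqueue
  process C: level=2
All levels: A:1, B:0, C:2, D:0
level(A) = 1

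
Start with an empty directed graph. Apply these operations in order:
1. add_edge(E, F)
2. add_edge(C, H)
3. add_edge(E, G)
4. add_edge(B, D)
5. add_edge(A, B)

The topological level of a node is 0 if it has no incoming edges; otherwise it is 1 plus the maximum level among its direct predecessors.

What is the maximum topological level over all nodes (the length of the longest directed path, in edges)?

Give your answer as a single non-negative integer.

Answer: 2

Derivation:
Op 1: add_edge(E, F). Edges now: 1
Op 2: add_edge(C, H). Edges now: 2
Op 3: add_edge(E, G). Edges now: 3
Op 4: add_edge(B, D). Edges now: 4
Op 5: add_edge(A, B). Edges now: 5
Compute levels (Kahn BFS):
  sources (in-degree 0): A, C, E
  process A: level=0
    A->B: in-degree(B)=0, level(B)=1, enqueue
  process C: level=0
    C->H: in-degree(H)=0, level(H)=1, enqueue
  process E: level=0
    E->F: in-degree(F)=0, level(F)=1, enqueue
    E->G: in-degree(G)=0, level(G)=1, enqueue
  process B: level=1
    B->D: in-degree(D)=0, level(D)=2, enqueue
  process H: level=1
  process F: level=1
  process G: level=1
  process D: level=2
All levels: A:0, B:1, C:0, D:2, E:0, F:1, G:1, H:1
max level = 2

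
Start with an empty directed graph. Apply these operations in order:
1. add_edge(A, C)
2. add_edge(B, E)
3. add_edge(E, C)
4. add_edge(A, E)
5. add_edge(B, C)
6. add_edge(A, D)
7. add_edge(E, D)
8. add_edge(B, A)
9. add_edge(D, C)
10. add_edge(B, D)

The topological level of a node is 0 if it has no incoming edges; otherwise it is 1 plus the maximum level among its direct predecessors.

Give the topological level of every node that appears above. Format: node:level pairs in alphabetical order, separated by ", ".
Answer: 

Op 1: add_edge(A, C). Edges now: 1
Op 2: add_edge(B, E). Edges now: 2
Op 3: add_edge(E, C). Edges now: 3
Op 4: add_edge(A, E). Edges now: 4
Op 5: add_edge(B, C). Edges now: 5
Op 6: add_edge(A, D). Edges now: 6
Op 7: add_edge(E, D). Edges now: 7
Op 8: add_edge(B, A). Edges now: 8
Op 9: add_edge(D, C). Edges now: 9
Op 10: add_edge(B, D). Edges now: 10
Compute levels (Kahn BFS):
  sources (in-degree 0): B
  process B: level=0
    B->A: in-degree(A)=0, level(A)=1, enqueue
    B->C: in-degree(C)=3, level(C)>=1
    B->D: in-degree(D)=2, level(D)>=1
    B->E: in-degree(E)=1, level(E)>=1
  process A: level=1
    A->C: in-degree(C)=2, level(C)>=2
    A->D: in-degree(D)=1, level(D)>=2
    A->E: in-degree(E)=0, level(E)=2, enqueue
  process E: level=2
    E->C: in-degree(C)=1, level(C)>=3
    E->D: in-degree(D)=0, level(D)=3, enqueue
  process D: level=3
    D->C: in-degree(C)=0, level(C)=4, enqueue
  process C: level=4
All levels: A:1, B:0, C:4, D:3, E:2

Answer: A:1, B:0, C:4, D:3, E:2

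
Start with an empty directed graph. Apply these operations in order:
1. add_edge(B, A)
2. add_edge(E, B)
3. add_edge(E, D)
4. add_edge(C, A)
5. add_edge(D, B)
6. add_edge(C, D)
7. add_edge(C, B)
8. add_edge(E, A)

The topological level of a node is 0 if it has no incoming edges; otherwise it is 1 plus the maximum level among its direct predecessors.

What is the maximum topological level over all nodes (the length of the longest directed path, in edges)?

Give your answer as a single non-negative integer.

Op 1: add_edge(B, A). Edges now: 1
Op 2: add_edge(E, B). Edges now: 2
Op 3: add_edge(E, D). Edges now: 3
Op 4: add_edge(C, A). Edges now: 4
Op 5: add_edge(D, B). Edges now: 5
Op 6: add_edge(C, D). Edges now: 6
Op 7: add_edge(C, B). Edges now: 7
Op 8: add_edge(E, A). Edges now: 8
Compute levels (Kahn BFS):
  sources (in-degree 0): C, E
  process C: level=0
    C->A: in-degree(A)=2, level(A)>=1
    C->B: in-degree(B)=2, level(B)>=1
    C->D: in-degree(D)=1, level(D)>=1
  process E: level=0
    E->A: in-degree(A)=1, level(A)>=1
    E->B: in-degree(B)=1, level(B)>=1
    E->D: in-degree(D)=0, level(D)=1, enqueue
  process D: level=1
    D->B: in-degree(B)=0, level(B)=2, enqueue
  process B: level=2
    B->A: in-degree(A)=0, level(A)=3, enqueue
  process A: level=3
All levels: A:3, B:2, C:0, D:1, E:0
max level = 3

Answer: 3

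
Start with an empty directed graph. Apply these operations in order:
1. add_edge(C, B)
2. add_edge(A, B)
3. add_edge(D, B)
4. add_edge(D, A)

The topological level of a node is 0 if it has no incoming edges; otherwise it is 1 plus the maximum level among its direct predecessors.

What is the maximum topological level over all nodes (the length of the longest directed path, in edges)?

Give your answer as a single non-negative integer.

Op 1: add_edge(C, B). Edges now: 1
Op 2: add_edge(A, B). Edges now: 2
Op 3: add_edge(D, B). Edges now: 3
Op 4: add_edge(D, A). Edges now: 4
Compute levels (Kahn BFS):
  sources (in-degree 0): C, D
  process C: level=0
    C->B: in-degree(B)=2, level(B)>=1
  process D: level=0
    D->A: in-degree(A)=0, level(A)=1, enqueue
    D->B: in-degree(B)=1, level(B)>=1
  process A: level=1
    A->B: in-degree(B)=0, level(B)=2, enqueue
  process B: level=2
All levels: A:1, B:2, C:0, D:0
max level = 2

Answer: 2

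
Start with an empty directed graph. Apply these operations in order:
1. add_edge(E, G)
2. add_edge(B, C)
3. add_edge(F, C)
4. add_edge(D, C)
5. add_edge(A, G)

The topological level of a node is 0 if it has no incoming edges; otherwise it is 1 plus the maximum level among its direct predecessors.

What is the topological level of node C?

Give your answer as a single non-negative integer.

Op 1: add_edge(E, G). Edges now: 1
Op 2: add_edge(B, C). Edges now: 2
Op 3: add_edge(F, C). Edges now: 3
Op 4: add_edge(D, C). Edges now: 4
Op 5: add_edge(A, G). Edges now: 5
Compute levels (Kahn BFS):
  sources (in-degree 0): A, B, D, E, F
  process A: level=0
    A->G: in-degree(G)=1, level(G)>=1
  process B: level=0
    B->C: in-degree(C)=2, level(C)>=1
  process D: level=0
    D->C: in-degree(C)=1, level(C)>=1
  process E: level=0
    E->G: in-degree(G)=0, level(G)=1, enqueue
  process F: level=0
    F->C: in-degree(C)=0, level(C)=1, enqueue
  process G: level=1
  process C: level=1
All levels: A:0, B:0, C:1, D:0, E:0, F:0, G:1
level(C) = 1

Answer: 1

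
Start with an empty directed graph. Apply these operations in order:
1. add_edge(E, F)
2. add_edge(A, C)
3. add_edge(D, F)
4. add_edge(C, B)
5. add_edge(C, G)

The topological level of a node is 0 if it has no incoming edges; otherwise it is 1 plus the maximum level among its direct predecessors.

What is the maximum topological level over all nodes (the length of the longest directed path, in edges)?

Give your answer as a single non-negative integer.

Answer: 2

Derivation:
Op 1: add_edge(E, F). Edges now: 1
Op 2: add_edge(A, C). Edges now: 2
Op 3: add_edge(D, F). Edges now: 3
Op 4: add_edge(C, B). Edges now: 4
Op 5: add_edge(C, G). Edges now: 5
Compute levels (Kahn BFS):
  sources (in-degree 0): A, D, E
  process A: level=0
    A->C: in-degree(C)=0, level(C)=1, enqueue
  process D: level=0
    D->F: in-degree(F)=1, level(F)>=1
  process E: level=0
    E->F: in-degree(F)=0, level(F)=1, enqueue
  process C: level=1
    C->B: in-degree(B)=0, level(B)=2, enqueue
    C->G: in-degree(G)=0, level(G)=2, enqueue
  process F: level=1
  process B: level=2
  process G: level=2
All levels: A:0, B:2, C:1, D:0, E:0, F:1, G:2
max level = 2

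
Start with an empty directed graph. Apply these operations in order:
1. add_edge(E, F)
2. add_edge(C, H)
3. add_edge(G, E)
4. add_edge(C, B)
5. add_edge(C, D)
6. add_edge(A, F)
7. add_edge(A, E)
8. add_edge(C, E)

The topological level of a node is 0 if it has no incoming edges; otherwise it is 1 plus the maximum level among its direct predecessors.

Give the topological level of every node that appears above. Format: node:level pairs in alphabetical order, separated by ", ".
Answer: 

Answer: A:0, B:1, C:0, D:1, E:1, F:2, G:0, H:1

Derivation:
Op 1: add_edge(E, F). Edges now: 1
Op 2: add_edge(C, H). Edges now: 2
Op 3: add_edge(G, E). Edges now: 3
Op 4: add_edge(C, B). Edges now: 4
Op 5: add_edge(C, D). Edges now: 5
Op 6: add_edge(A, F). Edges now: 6
Op 7: add_edge(A, E). Edges now: 7
Op 8: add_edge(C, E). Edges now: 8
Compute levels (Kahn BFS):
  sources (in-degree 0): A, C, G
  process A: level=0
    A->E: in-degree(E)=2, level(E)>=1
    A->F: in-degree(F)=1, level(F)>=1
  process C: level=0
    C->B: in-degree(B)=0, level(B)=1, enqueue
    C->D: in-degree(D)=0, level(D)=1, enqueue
    C->E: in-degree(E)=1, level(E)>=1
    C->H: in-degree(H)=0, level(H)=1, enqueue
  process G: level=0
    G->E: in-degree(E)=0, level(E)=1, enqueue
  process B: level=1
  process D: level=1
  process H: level=1
  process E: level=1
    E->F: in-degree(F)=0, level(F)=2, enqueue
  process F: level=2
All levels: A:0, B:1, C:0, D:1, E:1, F:2, G:0, H:1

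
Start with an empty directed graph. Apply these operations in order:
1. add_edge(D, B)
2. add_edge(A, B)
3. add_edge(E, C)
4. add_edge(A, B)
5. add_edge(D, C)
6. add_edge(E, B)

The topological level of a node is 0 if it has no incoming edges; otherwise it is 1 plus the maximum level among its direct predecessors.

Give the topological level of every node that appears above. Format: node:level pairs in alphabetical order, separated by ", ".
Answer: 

Answer: A:0, B:1, C:1, D:0, E:0

Derivation:
Op 1: add_edge(D, B). Edges now: 1
Op 2: add_edge(A, B). Edges now: 2
Op 3: add_edge(E, C). Edges now: 3
Op 4: add_edge(A, B) (duplicate, no change). Edges now: 3
Op 5: add_edge(D, C). Edges now: 4
Op 6: add_edge(E, B). Edges now: 5
Compute levels (Kahn BFS):
  sources (in-degree 0): A, D, E
  process A: level=0
    A->B: in-degree(B)=2, level(B)>=1
  process D: level=0
    D->B: in-degree(B)=1, level(B)>=1
    D->C: in-degree(C)=1, level(C)>=1
  process E: level=0
    E->B: in-degree(B)=0, level(B)=1, enqueue
    E->C: in-degree(C)=0, level(C)=1, enqueue
  process B: level=1
  process C: level=1
All levels: A:0, B:1, C:1, D:0, E:0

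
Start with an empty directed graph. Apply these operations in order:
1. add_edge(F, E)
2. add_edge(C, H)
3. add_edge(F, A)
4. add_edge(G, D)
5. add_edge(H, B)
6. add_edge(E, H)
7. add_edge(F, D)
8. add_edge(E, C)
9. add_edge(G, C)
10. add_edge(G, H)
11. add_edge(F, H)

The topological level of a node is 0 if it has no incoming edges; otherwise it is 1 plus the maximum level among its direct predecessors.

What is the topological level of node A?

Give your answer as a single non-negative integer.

Op 1: add_edge(F, E). Edges now: 1
Op 2: add_edge(C, H). Edges now: 2
Op 3: add_edge(F, A). Edges now: 3
Op 4: add_edge(G, D). Edges now: 4
Op 5: add_edge(H, B). Edges now: 5
Op 6: add_edge(E, H). Edges now: 6
Op 7: add_edge(F, D). Edges now: 7
Op 8: add_edge(E, C). Edges now: 8
Op 9: add_edge(G, C). Edges now: 9
Op 10: add_edge(G, H). Edges now: 10
Op 11: add_edge(F, H). Edges now: 11
Compute levels (Kahn BFS):
  sources (in-degree 0): F, G
  process F: level=0
    F->A: in-degree(A)=0, level(A)=1, enqueue
    F->D: in-degree(D)=1, level(D)>=1
    F->E: in-degree(E)=0, level(E)=1, enqueue
    F->H: in-degree(H)=3, level(H)>=1
  process G: level=0
    G->C: in-degree(C)=1, level(C)>=1
    G->D: in-degree(D)=0, level(D)=1, enqueue
    G->H: in-degree(H)=2, level(H)>=1
  process A: level=1
  process E: level=1
    E->C: in-degree(C)=0, level(C)=2, enqueue
    E->H: in-degree(H)=1, level(H)>=2
  process D: level=1
  process C: level=2
    C->H: in-degree(H)=0, level(H)=3, enqueue
  process H: level=3
    H->B: in-degree(B)=0, level(B)=4, enqueue
  process B: level=4
All levels: A:1, B:4, C:2, D:1, E:1, F:0, G:0, H:3
level(A) = 1

Answer: 1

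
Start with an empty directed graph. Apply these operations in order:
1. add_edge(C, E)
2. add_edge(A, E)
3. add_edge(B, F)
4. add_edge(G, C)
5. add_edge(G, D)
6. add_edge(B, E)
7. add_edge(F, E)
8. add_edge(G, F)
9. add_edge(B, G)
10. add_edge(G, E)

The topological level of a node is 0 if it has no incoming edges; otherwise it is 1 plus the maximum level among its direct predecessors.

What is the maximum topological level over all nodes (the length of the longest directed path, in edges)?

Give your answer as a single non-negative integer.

Answer: 3

Derivation:
Op 1: add_edge(C, E). Edges now: 1
Op 2: add_edge(A, E). Edges now: 2
Op 3: add_edge(B, F). Edges now: 3
Op 4: add_edge(G, C). Edges now: 4
Op 5: add_edge(G, D). Edges now: 5
Op 6: add_edge(B, E). Edges now: 6
Op 7: add_edge(F, E). Edges now: 7
Op 8: add_edge(G, F). Edges now: 8
Op 9: add_edge(B, G). Edges now: 9
Op 10: add_edge(G, E). Edges now: 10
Compute levels (Kahn BFS):
  sources (in-degree 0): A, B
  process A: level=0
    A->E: in-degree(E)=4, level(E)>=1
  process B: level=0
    B->E: in-degree(E)=3, level(E)>=1
    B->F: in-degree(F)=1, level(F)>=1
    B->G: in-degree(G)=0, level(G)=1, enqueue
  process G: level=1
    G->C: in-degree(C)=0, level(C)=2, enqueue
    G->D: in-degree(D)=0, level(D)=2, enqueue
    G->E: in-degree(E)=2, level(E)>=2
    G->F: in-degree(F)=0, level(F)=2, enqueue
  process C: level=2
    C->E: in-degree(E)=1, level(E)>=3
  process D: level=2
  process F: level=2
    F->E: in-degree(E)=0, level(E)=3, enqueue
  process E: level=3
All levels: A:0, B:0, C:2, D:2, E:3, F:2, G:1
max level = 3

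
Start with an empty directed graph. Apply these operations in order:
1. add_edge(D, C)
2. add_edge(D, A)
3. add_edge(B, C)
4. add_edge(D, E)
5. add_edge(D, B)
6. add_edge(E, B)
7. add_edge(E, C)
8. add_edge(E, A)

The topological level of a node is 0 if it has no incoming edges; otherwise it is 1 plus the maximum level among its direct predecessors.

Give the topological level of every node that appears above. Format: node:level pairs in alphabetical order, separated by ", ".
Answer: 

Answer: A:2, B:2, C:3, D:0, E:1

Derivation:
Op 1: add_edge(D, C). Edges now: 1
Op 2: add_edge(D, A). Edges now: 2
Op 3: add_edge(B, C). Edges now: 3
Op 4: add_edge(D, E). Edges now: 4
Op 5: add_edge(D, B). Edges now: 5
Op 6: add_edge(E, B). Edges now: 6
Op 7: add_edge(E, C). Edges now: 7
Op 8: add_edge(E, A). Edges now: 8
Compute levels (Kahn BFS):
  sources (in-degree 0): D
  process D: level=0
    D->A: in-degree(A)=1, level(A)>=1
    D->B: in-degree(B)=1, level(B)>=1
    D->C: in-degree(C)=2, level(C)>=1
    D->E: in-degree(E)=0, level(E)=1, enqueue
  process E: level=1
    E->A: in-degree(A)=0, level(A)=2, enqueue
    E->B: in-degree(B)=0, level(B)=2, enqueue
    E->C: in-degree(C)=1, level(C)>=2
  process A: level=2
  process B: level=2
    B->C: in-degree(C)=0, level(C)=3, enqueue
  process C: level=3
All levels: A:2, B:2, C:3, D:0, E:1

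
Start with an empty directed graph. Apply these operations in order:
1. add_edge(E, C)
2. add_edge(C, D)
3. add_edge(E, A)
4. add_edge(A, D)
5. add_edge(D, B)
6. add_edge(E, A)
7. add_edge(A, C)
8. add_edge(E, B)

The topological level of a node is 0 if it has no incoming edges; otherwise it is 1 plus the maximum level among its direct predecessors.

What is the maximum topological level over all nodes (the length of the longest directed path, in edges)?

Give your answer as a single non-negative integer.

Op 1: add_edge(E, C). Edges now: 1
Op 2: add_edge(C, D). Edges now: 2
Op 3: add_edge(E, A). Edges now: 3
Op 4: add_edge(A, D). Edges now: 4
Op 5: add_edge(D, B). Edges now: 5
Op 6: add_edge(E, A) (duplicate, no change). Edges now: 5
Op 7: add_edge(A, C). Edges now: 6
Op 8: add_edge(E, B). Edges now: 7
Compute levels (Kahn BFS):
  sources (in-degree 0): E
  process E: level=0
    E->A: in-degree(A)=0, level(A)=1, enqueue
    E->B: in-degree(B)=1, level(B)>=1
    E->C: in-degree(C)=1, level(C)>=1
  process A: level=1
    A->C: in-degree(C)=0, level(C)=2, enqueue
    A->D: in-degree(D)=1, level(D)>=2
  process C: level=2
    C->D: in-degree(D)=0, level(D)=3, enqueue
  process D: level=3
    D->B: in-degree(B)=0, level(B)=4, enqueue
  process B: level=4
All levels: A:1, B:4, C:2, D:3, E:0
max level = 4

Answer: 4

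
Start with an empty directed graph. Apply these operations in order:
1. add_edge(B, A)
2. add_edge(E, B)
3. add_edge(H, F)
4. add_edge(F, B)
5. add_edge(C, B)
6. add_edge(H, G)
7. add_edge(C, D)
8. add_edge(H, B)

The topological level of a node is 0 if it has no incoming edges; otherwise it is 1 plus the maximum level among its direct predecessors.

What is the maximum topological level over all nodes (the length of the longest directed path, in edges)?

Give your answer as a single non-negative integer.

Answer: 3

Derivation:
Op 1: add_edge(B, A). Edges now: 1
Op 2: add_edge(E, B). Edges now: 2
Op 3: add_edge(H, F). Edges now: 3
Op 4: add_edge(F, B). Edges now: 4
Op 5: add_edge(C, B). Edges now: 5
Op 6: add_edge(H, G). Edges now: 6
Op 7: add_edge(C, D). Edges now: 7
Op 8: add_edge(H, B). Edges now: 8
Compute levels (Kahn BFS):
  sources (in-degree 0): C, E, H
  process C: level=0
    C->B: in-degree(B)=3, level(B)>=1
    C->D: in-degree(D)=0, level(D)=1, enqueue
  process E: level=0
    E->B: in-degree(B)=2, level(B)>=1
  process H: level=0
    H->B: in-degree(B)=1, level(B)>=1
    H->F: in-degree(F)=0, level(F)=1, enqueue
    H->G: in-degree(G)=0, level(G)=1, enqueue
  process D: level=1
  process F: level=1
    F->B: in-degree(B)=0, level(B)=2, enqueue
  process G: level=1
  process B: level=2
    B->A: in-degree(A)=0, level(A)=3, enqueue
  process A: level=3
All levels: A:3, B:2, C:0, D:1, E:0, F:1, G:1, H:0
max level = 3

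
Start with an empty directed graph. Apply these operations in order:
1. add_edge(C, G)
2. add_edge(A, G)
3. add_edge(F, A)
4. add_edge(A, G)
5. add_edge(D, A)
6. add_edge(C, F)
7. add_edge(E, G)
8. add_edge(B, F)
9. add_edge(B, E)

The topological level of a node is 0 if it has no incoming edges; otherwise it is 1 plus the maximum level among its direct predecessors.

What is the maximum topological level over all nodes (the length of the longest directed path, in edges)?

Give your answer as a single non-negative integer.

Answer: 3

Derivation:
Op 1: add_edge(C, G). Edges now: 1
Op 2: add_edge(A, G). Edges now: 2
Op 3: add_edge(F, A). Edges now: 3
Op 4: add_edge(A, G) (duplicate, no change). Edges now: 3
Op 5: add_edge(D, A). Edges now: 4
Op 6: add_edge(C, F). Edges now: 5
Op 7: add_edge(E, G). Edges now: 6
Op 8: add_edge(B, F). Edges now: 7
Op 9: add_edge(B, E). Edges now: 8
Compute levels (Kahn BFS):
  sources (in-degree 0): B, C, D
  process B: level=0
    B->E: in-degree(E)=0, level(E)=1, enqueue
    B->F: in-degree(F)=1, level(F)>=1
  process C: level=0
    C->F: in-degree(F)=0, level(F)=1, enqueue
    C->G: in-degree(G)=2, level(G)>=1
  process D: level=0
    D->A: in-degree(A)=1, level(A)>=1
  process E: level=1
    E->G: in-degree(G)=1, level(G)>=2
  process F: level=1
    F->A: in-degree(A)=0, level(A)=2, enqueue
  process A: level=2
    A->G: in-degree(G)=0, level(G)=3, enqueue
  process G: level=3
All levels: A:2, B:0, C:0, D:0, E:1, F:1, G:3
max level = 3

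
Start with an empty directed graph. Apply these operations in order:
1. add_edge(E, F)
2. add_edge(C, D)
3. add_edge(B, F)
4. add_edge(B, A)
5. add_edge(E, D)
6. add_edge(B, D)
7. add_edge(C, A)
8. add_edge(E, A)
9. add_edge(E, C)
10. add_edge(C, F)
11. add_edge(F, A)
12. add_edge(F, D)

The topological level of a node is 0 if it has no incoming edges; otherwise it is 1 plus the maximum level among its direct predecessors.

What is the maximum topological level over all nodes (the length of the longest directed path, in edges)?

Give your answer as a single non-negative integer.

Op 1: add_edge(E, F). Edges now: 1
Op 2: add_edge(C, D). Edges now: 2
Op 3: add_edge(B, F). Edges now: 3
Op 4: add_edge(B, A). Edges now: 4
Op 5: add_edge(E, D). Edges now: 5
Op 6: add_edge(B, D). Edges now: 6
Op 7: add_edge(C, A). Edges now: 7
Op 8: add_edge(E, A). Edges now: 8
Op 9: add_edge(E, C). Edges now: 9
Op 10: add_edge(C, F). Edges now: 10
Op 11: add_edge(F, A). Edges now: 11
Op 12: add_edge(F, D). Edges now: 12
Compute levels (Kahn BFS):
  sources (in-degree 0): B, E
  process B: level=0
    B->A: in-degree(A)=3, level(A)>=1
    B->D: in-degree(D)=3, level(D)>=1
    B->F: in-degree(F)=2, level(F)>=1
  process E: level=0
    E->A: in-degree(A)=2, level(A)>=1
    E->C: in-degree(C)=0, level(C)=1, enqueue
    E->D: in-degree(D)=2, level(D)>=1
    E->F: in-degree(F)=1, level(F)>=1
  process C: level=1
    C->A: in-degree(A)=1, level(A)>=2
    C->D: in-degree(D)=1, level(D)>=2
    C->F: in-degree(F)=0, level(F)=2, enqueue
  process F: level=2
    F->A: in-degree(A)=0, level(A)=3, enqueue
    F->D: in-degree(D)=0, level(D)=3, enqueue
  process A: level=3
  process D: level=3
All levels: A:3, B:0, C:1, D:3, E:0, F:2
max level = 3

Answer: 3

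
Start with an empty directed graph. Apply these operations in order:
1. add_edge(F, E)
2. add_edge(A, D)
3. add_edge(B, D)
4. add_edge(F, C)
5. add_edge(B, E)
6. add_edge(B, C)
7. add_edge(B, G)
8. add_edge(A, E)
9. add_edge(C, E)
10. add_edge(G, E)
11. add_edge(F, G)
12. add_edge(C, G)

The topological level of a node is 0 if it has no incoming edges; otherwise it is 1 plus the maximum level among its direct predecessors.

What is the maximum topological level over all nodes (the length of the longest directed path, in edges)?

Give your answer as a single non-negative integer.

Answer: 3

Derivation:
Op 1: add_edge(F, E). Edges now: 1
Op 2: add_edge(A, D). Edges now: 2
Op 3: add_edge(B, D). Edges now: 3
Op 4: add_edge(F, C). Edges now: 4
Op 5: add_edge(B, E). Edges now: 5
Op 6: add_edge(B, C). Edges now: 6
Op 7: add_edge(B, G). Edges now: 7
Op 8: add_edge(A, E). Edges now: 8
Op 9: add_edge(C, E). Edges now: 9
Op 10: add_edge(G, E). Edges now: 10
Op 11: add_edge(F, G). Edges now: 11
Op 12: add_edge(C, G). Edges now: 12
Compute levels (Kahn BFS):
  sources (in-degree 0): A, B, F
  process A: level=0
    A->D: in-degree(D)=1, level(D)>=1
    A->E: in-degree(E)=4, level(E)>=1
  process B: level=0
    B->C: in-degree(C)=1, level(C)>=1
    B->D: in-degree(D)=0, level(D)=1, enqueue
    B->E: in-degree(E)=3, level(E)>=1
    B->G: in-degree(G)=2, level(G)>=1
  process F: level=0
    F->C: in-degree(C)=0, level(C)=1, enqueue
    F->E: in-degree(E)=2, level(E)>=1
    F->G: in-degree(G)=1, level(G)>=1
  process D: level=1
  process C: level=1
    C->E: in-degree(E)=1, level(E)>=2
    C->G: in-degree(G)=0, level(G)=2, enqueue
  process G: level=2
    G->E: in-degree(E)=0, level(E)=3, enqueue
  process E: level=3
All levels: A:0, B:0, C:1, D:1, E:3, F:0, G:2
max level = 3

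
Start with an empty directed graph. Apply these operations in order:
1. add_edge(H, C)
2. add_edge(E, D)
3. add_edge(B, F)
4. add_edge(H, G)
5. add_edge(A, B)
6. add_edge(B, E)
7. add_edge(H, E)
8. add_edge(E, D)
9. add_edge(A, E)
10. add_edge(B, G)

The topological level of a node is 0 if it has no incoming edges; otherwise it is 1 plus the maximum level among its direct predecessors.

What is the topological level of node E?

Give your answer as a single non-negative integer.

Op 1: add_edge(H, C). Edges now: 1
Op 2: add_edge(E, D). Edges now: 2
Op 3: add_edge(B, F). Edges now: 3
Op 4: add_edge(H, G). Edges now: 4
Op 5: add_edge(A, B). Edges now: 5
Op 6: add_edge(B, E). Edges now: 6
Op 7: add_edge(H, E). Edges now: 7
Op 8: add_edge(E, D) (duplicate, no change). Edges now: 7
Op 9: add_edge(A, E). Edges now: 8
Op 10: add_edge(B, G). Edges now: 9
Compute levels (Kahn BFS):
  sources (in-degree 0): A, H
  process A: level=0
    A->B: in-degree(B)=0, level(B)=1, enqueue
    A->E: in-degree(E)=2, level(E)>=1
  process H: level=0
    H->C: in-degree(C)=0, level(C)=1, enqueue
    H->E: in-degree(E)=1, level(E)>=1
    H->G: in-degree(G)=1, level(G)>=1
  process B: level=1
    B->E: in-degree(E)=0, level(E)=2, enqueue
    B->F: in-degree(F)=0, level(F)=2, enqueue
    B->G: in-degree(G)=0, level(G)=2, enqueue
  process C: level=1
  process E: level=2
    E->D: in-degree(D)=0, level(D)=3, enqueue
  process F: level=2
  process G: level=2
  process D: level=3
All levels: A:0, B:1, C:1, D:3, E:2, F:2, G:2, H:0
level(E) = 2

Answer: 2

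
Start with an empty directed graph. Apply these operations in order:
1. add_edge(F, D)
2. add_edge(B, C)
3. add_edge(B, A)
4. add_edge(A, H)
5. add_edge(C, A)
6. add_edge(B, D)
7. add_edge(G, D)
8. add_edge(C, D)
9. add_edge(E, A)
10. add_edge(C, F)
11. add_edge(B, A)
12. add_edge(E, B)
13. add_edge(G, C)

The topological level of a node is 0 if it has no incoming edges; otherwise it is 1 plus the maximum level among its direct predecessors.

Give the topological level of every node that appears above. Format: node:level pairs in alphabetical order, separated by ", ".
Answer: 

Op 1: add_edge(F, D). Edges now: 1
Op 2: add_edge(B, C). Edges now: 2
Op 3: add_edge(B, A). Edges now: 3
Op 4: add_edge(A, H). Edges now: 4
Op 5: add_edge(C, A). Edges now: 5
Op 6: add_edge(B, D). Edges now: 6
Op 7: add_edge(G, D). Edges now: 7
Op 8: add_edge(C, D). Edges now: 8
Op 9: add_edge(E, A). Edges now: 9
Op 10: add_edge(C, F). Edges now: 10
Op 11: add_edge(B, A) (duplicate, no change). Edges now: 10
Op 12: add_edge(E, B). Edges now: 11
Op 13: add_edge(G, C). Edges now: 12
Compute levels (Kahn BFS):
  sources (in-degree 0): E, G
  process E: level=0
    E->A: in-degree(A)=2, level(A)>=1
    E->B: in-degree(B)=0, level(B)=1, enqueue
  process G: level=0
    G->C: in-degree(C)=1, level(C)>=1
    G->D: in-degree(D)=3, level(D)>=1
  process B: level=1
    B->A: in-degree(A)=1, level(A)>=2
    B->C: in-degree(C)=0, level(C)=2, enqueue
    B->D: in-degree(D)=2, level(D)>=2
  process C: level=2
    C->A: in-degree(A)=0, level(A)=3, enqueue
    C->D: in-degree(D)=1, level(D)>=3
    C->F: in-degree(F)=0, level(F)=3, enqueue
  process A: level=3
    A->H: in-degree(H)=0, level(H)=4, enqueue
  process F: level=3
    F->D: in-degree(D)=0, level(D)=4, enqueue
  process H: level=4
  process D: level=4
All levels: A:3, B:1, C:2, D:4, E:0, F:3, G:0, H:4

Answer: A:3, B:1, C:2, D:4, E:0, F:3, G:0, H:4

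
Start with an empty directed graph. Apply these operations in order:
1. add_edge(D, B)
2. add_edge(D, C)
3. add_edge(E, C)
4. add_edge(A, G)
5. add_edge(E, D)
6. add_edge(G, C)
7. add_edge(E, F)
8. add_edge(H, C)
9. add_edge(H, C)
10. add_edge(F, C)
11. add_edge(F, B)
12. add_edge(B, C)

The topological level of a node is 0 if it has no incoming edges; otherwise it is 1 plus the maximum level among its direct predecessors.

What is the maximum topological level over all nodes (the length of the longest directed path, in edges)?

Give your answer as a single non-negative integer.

Op 1: add_edge(D, B). Edges now: 1
Op 2: add_edge(D, C). Edges now: 2
Op 3: add_edge(E, C). Edges now: 3
Op 4: add_edge(A, G). Edges now: 4
Op 5: add_edge(E, D). Edges now: 5
Op 6: add_edge(G, C). Edges now: 6
Op 7: add_edge(E, F). Edges now: 7
Op 8: add_edge(H, C). Edges now: 8
Op 9: add_edge(H, C) (duplicate, no change). Edges now: 8
Op 10: add_edge(F, C). Edges now: 9
Op 11: add_edge(F, B). Edges now: 10
Op 12: add_edge(B, C). Edges now: 11
Compute levels (Kahn BFS):
  sources (in-degree 0): A, E, H
  process A: level=0
    A->G: in-degree(G)=0, level(G)=1, enqueue
  process E: level=0
    E->C: in-degree(C)=5, level(C)>=1
    E->D: in-degree(D)=0, level(D)=1, enqueue
    E->F: in-degree(F)=0, level(F)=1, enqueue
  process H: level=0
    H->C: in-degree(C)=4, level(C)>=1
  process G: level=1
    G->C: in-degree(C)=3, level(C)>=2
  process D: level=1
    D->B: in-degree(B)=1, level(B)>=2
    D->C: in-degree(C)=2, level(C)>=2
  process F: level=1
    F->B: in-degree(B)=0, level(B)=2, enqueue
    F->C: in-degree(C)=1, level(C)>=2
  process B: level=2
    B->C: in-degree(C)=0, level(C)=3, enqueue
  process C: level=3
All levels: A:0, B:2, C:3, D:1, E:0, F:1, G:1, H:0
max level = 3

Answer: 3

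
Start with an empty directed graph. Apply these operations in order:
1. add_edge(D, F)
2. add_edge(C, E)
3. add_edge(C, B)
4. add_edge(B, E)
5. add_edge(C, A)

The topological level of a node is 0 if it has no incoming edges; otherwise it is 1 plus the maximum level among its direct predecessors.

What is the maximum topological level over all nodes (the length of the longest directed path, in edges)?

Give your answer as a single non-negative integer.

Op 1: add_edge(D, F). Edges now: 1
Op 2: add_edge(C, E). Edges now: 2
Op 3: add_edge(C, B). Edges now: 3
Op 4: add_edge(B, E). Edges now: 4
Op 5: add_edge(C, A). Edges now: 5
Compute levels (Kahn BFS):
  sources (in-degree 0): C, D
  process C: level=0
    C->A: in-degree(A)=0, level(A)=1, enqueue
    C->B: in-degree(B)=0, level(B)=1, enqueue
    C->E: in-degree(E)=1, level(E)>=1
  process D: level=0
    D->F: in-degree(F)=0, level(F)=1, enqueue
  process A: level=1
  process B: level=1
    B->E: in-degree(E)=0, level(E)=2, enqueue
  process F: level=1
  process E: level=2
All levels: A:1, B:1, C:0, D:0, E:2, F:1
max level = 2

Answer: 2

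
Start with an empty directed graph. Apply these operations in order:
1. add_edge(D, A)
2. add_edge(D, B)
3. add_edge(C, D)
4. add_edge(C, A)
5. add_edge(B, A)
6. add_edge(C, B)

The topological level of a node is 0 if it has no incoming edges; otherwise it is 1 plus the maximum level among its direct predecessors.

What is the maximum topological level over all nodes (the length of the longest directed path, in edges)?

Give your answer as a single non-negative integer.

Op 1: add_edge(D, A). Edges now: 1
Op 2: add_edge(D, B). Edges now: 2
Op 3: add_edge(C, D). Edges now: 3
Op 4: add_edge(C, A). Edges now: 4
Op 5: add_edge(B, A). Edges now: 5
Op 6: add_edge(C, B). Edges now: 6
Compute levels (Kahn BFS):
  sources (in-degree 0): C
  process C: level=0
    C->A: in-degree(A)=2, level(A)>=1
    C->B: in-degree(B)=1, level(B)>=1
    C->D: in-degree(D)=0, level(D)=1, enqueue
  process D: level=1
    D->A: in-degree(A)=1, level(A)>=2
    D->B: in-degree(B)=0, level(B)=2, enqueue
  process B: level=2
    B->A: in-degree(A)=0, level(A)=3, enqueue
  process A: level=3
All levels: A:3, B:2, C:0, D:1
max level = 3

Answer: 3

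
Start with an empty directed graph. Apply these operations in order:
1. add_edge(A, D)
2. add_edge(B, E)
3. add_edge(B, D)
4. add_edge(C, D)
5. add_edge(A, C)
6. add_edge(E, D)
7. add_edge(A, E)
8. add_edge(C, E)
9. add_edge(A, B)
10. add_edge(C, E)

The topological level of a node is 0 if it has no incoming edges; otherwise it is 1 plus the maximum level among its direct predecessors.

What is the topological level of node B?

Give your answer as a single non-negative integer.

Op 1: add_edge(A, D). Edges now: 1
Op 2: add_edge(B, E). Edges now: 2
Op 3: add_edge(B, D). Edges now: 3
Op 4: add_edge(C, D). Edges now: 4
Op 5: add_edge(A, C). Edges now: 5
Op 6: add_edge(E, D). Edges now: 6
Op 7: add_edge(A, E). Edges now: 7
Op 8: add_edge(C, E). Edges now: 8
Op 9: add_edge(A, B). Edges now: 9
Op 10: add_edge(C, E) (duplicate, no change). Edges now: 9
Compute levels (Kahn BFS):
  sources (in-degree 0): A
  process A: level=0
    A->B: in-degree(B)=0, level(B)=1, enqueue
    A->C: in-degree(C)=0, level(C)=1, enqueue
    A->D: in-degree(D)=3, level(D)>=1
    A->E: in-degree(E)=2, level(E)>=1
  process B: level=1
    B->D: in-degree(D)=2, level(D)>=2
    B->E: in-degree(E)=1, level(E)>=2
  process C: level=1
    C->D: in-degree(D)=1, level(D)>=2
    C->E: in-degree(E)=0, level(E)=2, enqueue
  process E: level=2
    E->D: in-degree(D)=0, level(D)=3, enqueue
  process D: level=3
All levels: A:0, B:1, C:1, D:3, E:2
level(B) = 1

Answer: 1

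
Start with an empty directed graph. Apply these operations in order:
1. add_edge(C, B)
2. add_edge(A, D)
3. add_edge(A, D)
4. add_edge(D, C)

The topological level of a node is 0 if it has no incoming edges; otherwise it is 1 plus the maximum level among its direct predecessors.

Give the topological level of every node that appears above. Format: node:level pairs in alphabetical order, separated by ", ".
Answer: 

Op 1: add_edge(C, B). Edges now: 1
Op 2: add_edge(A, D). Edges now: 2
Op 3: add_edge(A, D) (duplicate, no change). Edges now: 2
Op 4: add_edge(D, C). Edges now: 3
Compute levels (Kahn BFS):
  sources (in-degree 0): A
  process A: level=0
    A->D: in-degree(D)=0, level(D)=1, enqueue
  process D: level=1
    D->C: in-degree(C)=0, level(C)=2, enqueue
  process C: level=2
    C->B: in-degree(B)=0, level(B)=3, enqueue
  process B: level=3
All levels: A:0, B:3, C:2, D:1

Answer: A:0, B:3, C:2, D:1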